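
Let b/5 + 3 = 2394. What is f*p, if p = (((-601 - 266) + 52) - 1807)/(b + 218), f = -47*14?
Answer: 5244/37 ≈ 141.73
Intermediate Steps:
b = 11955 (b = -15 + 5*2394 = -15 + 11970 = 11955)
f = -658
p = -2622/12173 (p = (((-601 - 266) + 52) - 1807)/(11955 + 218) = ((-867 + 52) - 1807)/12173 = (-815 - 1807)*(1/12173) = -2622*1/12173 = -2622/12173 ≈ -0.21539)
f*p = -658*(-2622/12173) = 5244/37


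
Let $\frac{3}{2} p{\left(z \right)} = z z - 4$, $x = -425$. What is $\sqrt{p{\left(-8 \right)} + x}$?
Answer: $i \sqrt{385} \approx 19.621 i$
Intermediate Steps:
$p{\left(z \right)} = - \frac{8}{3} + \frac{2 z^{2}}{3}$ ($p{\left(z \right)} = \frac{2 \left(z z - 4\right)}{3} = \frac{2 \left(z^{2} - 4\right)}{3} = \frac{2 \left(-4 + z^{2}\right)}{3} = - \frac{8}{3} + \frac{2 z^{2}}{3}$)
$\sqrt{p{\left(-8 \right)} + x} = \sqrt{\left(- \frac{8}{3} + \frac{2 \left(-8\right)^{2}}{3}\right) - 425} = \sqrt{\left(- \frac{8}{3} + \frac{2}{3} \cdot 64\right) - 425} = \sqrt{\left(- \frac{8}{3} + \frac{128}{3}\right) - 425} = \sqrt{40 - 425} = \sqrt{-385} = i \sqrt{385}$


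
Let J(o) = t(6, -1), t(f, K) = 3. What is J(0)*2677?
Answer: 8031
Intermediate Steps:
J(o) = 3
J(0)*2677 = 3*2677 = 8031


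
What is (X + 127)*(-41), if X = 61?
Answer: -7708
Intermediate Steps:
(X + 127)*(-41) = (61 + 127)*(-41) = 188*(-41) = -7708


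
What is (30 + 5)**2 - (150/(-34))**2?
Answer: 348400/289 ≈ 1205.5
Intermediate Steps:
(30 + 5)**2 - (150/(-34))**2 = 35**2 - (150*(-1/34))**2 = 1225 - (-75/17)**2 = 1225 - 1*5625/289 = 1225 - 5625/289 = 348400/289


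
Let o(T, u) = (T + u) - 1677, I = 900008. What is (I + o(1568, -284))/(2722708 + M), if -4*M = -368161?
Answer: 3598460/11258993 ≈ 0.31961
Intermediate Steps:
M = 368161/4 (M = -1/4*(-368161) = 368161/4 ≈ 92040.)
o(T, u) = -1677 + T + u
(I + o(1568, -284))/(2722708 + M) = (900008 + (-1677 + 1568 - 284))/(2722708 + 368161/4) = (900008 - 393)/(11258993/4) = 899615*(4/11258993) = 3598460/11258993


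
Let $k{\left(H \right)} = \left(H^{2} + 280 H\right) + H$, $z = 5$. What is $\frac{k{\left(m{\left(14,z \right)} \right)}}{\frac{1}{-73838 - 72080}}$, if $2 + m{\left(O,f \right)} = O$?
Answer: $-513047688$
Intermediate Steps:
$m{\left(O,f \right)} = -2 + O$
$k{\left(H \right)} = H^{2} + 281 H$
$\frac{k{\left(m{\left(14,z \right)} \right)}}{\frac{1}{-73838 - 72080}} = \frac{\left(-2 + 14\right) \left(281 + \left(-2 + 14\right)\right)}{\frac{1}{-73838 - 72080}} = \frac{12 \left(281 + 12\right)}{\frac{1}{-145918}} = \frac{12 \cdot 293}{- \frac{1}{145918}} = 3516 \left(-145918\right) = -513047688$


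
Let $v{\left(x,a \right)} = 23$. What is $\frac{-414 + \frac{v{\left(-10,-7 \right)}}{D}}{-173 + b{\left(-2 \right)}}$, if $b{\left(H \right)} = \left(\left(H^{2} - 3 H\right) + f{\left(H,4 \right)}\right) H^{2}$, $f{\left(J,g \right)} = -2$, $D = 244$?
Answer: $\frac{100993}{34404} \approx 2.9355$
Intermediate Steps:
$b{\left(H \right)} = H^{2} \left(-2 + H^{2} - 3 H\right)$ ($b{\left(H \right)} = \left(\left(H^{2} - 3 H\right) - 2\right) H^{2} = \left(-2 + H^{2} - 3 H\right) H^{2} = H^{2} \left(-2 + H^{2} - 3 H\right)$)
$\frac{-414 + \frac{v{\left(-10,-7 \right)}}{D}}{-173 + b{\left(-2 \right)}} = \frac{-414 + \frac{23}{244}}{-173 + \left(-2\right)^{2} \left(-2 + \left(-2\right)^{2} - -6\right)} = \frac{-414 + 23 \cdot \frac{1}{244}}{-173 + 4 \left(-2 + 4 + 6\right)} = \frac{-414 + \frac{23}{244}}{-173 + 4 \cdot 8} = - \frac{100993}{244 \left(-173 + 32\right)} = - \frac{100993}{244 \left(-141\right)} = \left(- \frac{100993}{244}\right) \left(- \frac{1}{141}\right) = \frac{100993}{34404}$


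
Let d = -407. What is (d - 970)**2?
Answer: 1896129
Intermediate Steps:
(d - 970)**2 = (-407 - 970)**2 = (-1377)**2 = 1896129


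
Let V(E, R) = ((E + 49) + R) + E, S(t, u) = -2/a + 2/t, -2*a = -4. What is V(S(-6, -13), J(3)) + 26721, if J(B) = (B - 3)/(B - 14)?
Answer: 80302/3 ≈ 26767.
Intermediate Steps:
a = 2 (a = -1/2*(-4) = 2)
J(B) = (-3 + B)/(-14 + B)
S(t, u) = -1 + 2/t (S(t, u) = -2/2 + 2/t = -2*1/2 + 2/t = -1 + 2/t)
V(E, R) = 49 + R + 2*E (V(E, R) = ((49 + E) + R) + E = (49 + E + R) + E = 49 + R + 2*E)
V(S(-6, -13), J(3)) + 26721 = (49 + (-3 + 3)/(-14 + 3) + 2*((2 - 1*(-6))/(-6))) + 26721 = (49 + 0/(-11) + 2*(-(2 + 6)/6)) + 26721 = (49 - 1/11*0 + 2*(-1/6*8)) + 26721 = (49 + 0 + 2*(-4/3)) + 26721 = (49 + 0 - 8/3) + 26721 = 139/3 + 26721 = 80302/3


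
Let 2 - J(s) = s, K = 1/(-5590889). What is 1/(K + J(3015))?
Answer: -5590889/16845348558 ≈ -0.00033189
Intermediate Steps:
K = -1/5590889 ≈ -1.7886e-7
J(s) = 2 - s
1/(K + J(3015)) = 1/(-1/5590889 + (2 - 1*3015)) = 1/(-1/5590889 + (2 - 3015)) = 1/(-1/5590889 - 3013) = 1/(-16845348558/5590889) = -5590889/16845348558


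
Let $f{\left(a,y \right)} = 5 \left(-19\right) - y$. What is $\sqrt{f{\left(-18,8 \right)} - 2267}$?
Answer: $i \sqrt{2370} \approx 48.683 i$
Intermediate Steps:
$f{\left(a,y \right)} = -95 - y$
$\sqrt{f{\left(-18,8 \right)} - 2267} = \sqrt{\left(-95 - 8\right) - 2267} = \sqrt{-103 - 2267} = \sqrt{-2370} = i \sqrt{2370}$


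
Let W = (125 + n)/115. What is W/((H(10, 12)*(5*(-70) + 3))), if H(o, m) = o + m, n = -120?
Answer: -1/175582 ≈ -5.6953e-6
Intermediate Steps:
H(o, m) = m + o
W = 1/23 (W = (125 - 120)/115 = (1/115)*5 = 1/23 ≈ 0.043478)
W/((H(10, 12)*(5*(-70) + 3))) = 1/(23*(((12 + 10)*(5*(-70) + 3)))) = 1/(23*((22*(-350 + 3)))) = 1/(23*((22*(-347)))) = (1/23)/(-7634) = (1/23)*(-1/7634) = -1/175582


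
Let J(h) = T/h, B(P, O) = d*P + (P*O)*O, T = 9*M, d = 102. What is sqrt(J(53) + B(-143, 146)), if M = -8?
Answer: I*sqrt(8603335982)/53 ≈ 1750.1*I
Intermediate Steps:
T = -72 (T = 9*(-8) = -72)
B(P, O) = 102*P + P*O**2 (B(P, O) = 102*P + (P*O)*O = 102*P + (O*P)*O = 102*P + P*O**2)
J(h) = -72/h
sqrt(J(53) + B(-143, 146)) = sqrt(-72/53 - 143*(102 + 146**2)) = sqrt(-72*1/53 - 143*(102 + 21316)) = sqrt(-72/53 - 143*21418) = sqrt(-72/53 - 3062774) = sqrt(-162327094/53) = I*sqrt(8603335982)/53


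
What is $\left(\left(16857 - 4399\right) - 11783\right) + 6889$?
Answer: $7564$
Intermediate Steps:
$\left(\left(16857 - 4399\right) - 11783\right) + 6889 = \left(12458 - 11783\right) + 6889 = 675 + 6889 = 7564$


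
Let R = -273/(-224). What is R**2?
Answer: 1521/1024 ≈ 1.4854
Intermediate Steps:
R = 39/32 (R = -273*(-1/224) = 39/32 ≈ 1.2188)
R**2 = (39/32)**2 = 1521/1024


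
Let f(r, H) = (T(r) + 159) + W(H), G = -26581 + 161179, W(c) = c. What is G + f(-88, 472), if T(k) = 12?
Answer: 135241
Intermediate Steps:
G = 134598
f(r, H) = 171 + H (f(r, H) = (12 + 159) + H = 171 + H)
G + f(-88, 472) = 134598 + (171 + 472) = 134598 + 643 = 135241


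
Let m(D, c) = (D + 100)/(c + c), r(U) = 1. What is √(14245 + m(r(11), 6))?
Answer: √513123/6 ≈ 119.39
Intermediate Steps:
m(D, c) = (100 + D)/(2*c) (m(D, c) = (100 + D)/((2*c)) = (100 + D)*(1/(2*c)) = (100 + D)/(2*c))
√(14245 + m(r(11), 6)) = √(14245 + (½)*(100 + 1)/6) = √(14245 + (½)*(⅙)*101) = √(14245 + 101/12) = √(171041/12) = √513123/6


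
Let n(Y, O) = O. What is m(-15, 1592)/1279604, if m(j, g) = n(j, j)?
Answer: -15/1279604 ≈ -1.1722e-5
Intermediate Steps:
m(j, g) = j
m(-15, 1592)/1279604 = -15/1279604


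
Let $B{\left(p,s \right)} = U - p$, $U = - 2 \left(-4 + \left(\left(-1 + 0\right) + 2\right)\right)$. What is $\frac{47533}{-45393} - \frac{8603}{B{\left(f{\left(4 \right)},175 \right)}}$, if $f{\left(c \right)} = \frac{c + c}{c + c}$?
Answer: $- \frac{390753644}{226965} \approx -1721.6$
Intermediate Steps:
$U = 6$ ($U = - 2 \left(-4 + \left(-1 + 2\right)\right) = - 2 \left(-4 + 1\right) = \left(-2\right) \left(-3\right) = 6$)
$f{\left(c \right)} = 1$ ($f{\left(c \right)} = \frac{2 c}{2 c} = 2 c \frac{1}{2 c} = 1$)
$B{\left(p,s \right)} = 6 - p$
$\frac{47533}{-45393} - \frac{8603}{B{\left(f{\left(4 \right)},175 \right)}} = \frac{47533}{-45393} - \frac{8603}{6 - 1} = 47533 \left(- \frac{1}{45393}\right) - \frac{8603}{6 - 1} = - \frac{47533}{45393} - \frac{8603}{5} = - \frac{390753644}{226965}$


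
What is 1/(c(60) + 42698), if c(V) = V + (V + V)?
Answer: 1/42878 ≈ 2.3322e-5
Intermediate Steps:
c(V) = 3*V (c(V) = V + 2*V = 3*V)
1/(c(60) + 42698) = 1/(3*60 + 42698) = 1/(180 + 42698) = 1/42878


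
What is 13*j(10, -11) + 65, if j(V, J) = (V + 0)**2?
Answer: 1365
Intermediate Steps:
j(V, J) = V**2
13*j(10, -11) + 65 = 13*10**2 + 65 = 13*100 + 65 = 1300 + 65 = 1365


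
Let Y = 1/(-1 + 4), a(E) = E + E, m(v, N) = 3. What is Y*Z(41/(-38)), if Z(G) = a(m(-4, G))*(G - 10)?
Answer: -421/19 ≈ -22.158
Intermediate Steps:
a(E) = 2*E
Y = ⅓ (Y = 1/3 = ⅓ ≈ 0.33333)
Z(G) = -60 + 6*G (Z(G) = (2*3)*(G - 10) = 6*(-10 + G) = -60 + 6*G)
Y*Z(41/(-38)) = (-60 + 6*(41/(-38)))/3 = (-60 + 6*(41*(-1/38)))/3 = (-60 + 6*(-41/38))/3 = (-60 - 123/19)/3 = (⅓)*(-1263/19) = -421/19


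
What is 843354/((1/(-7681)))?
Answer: -6477802074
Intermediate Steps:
843354/((1/(-7681))) = 843354/((1*(-1/7681))) = 843354/(-1/7681) = 843354*(-7681) = -6477802074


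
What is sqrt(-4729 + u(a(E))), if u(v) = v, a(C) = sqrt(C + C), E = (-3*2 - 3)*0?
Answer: I*sqrt(4729) ≈ 68.768*I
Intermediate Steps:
E = 0 (E = (-6 - 3)*0 = -9*0 = 0)
a(C) = sqrt(2)*sqrt(C) (a(C) = sqrt(2*C) = sqrt(2)*sqrt(C))
sqrt(-4729 + u(a(E))) = sqrt(-4729 + sqrt(2)*sqrt(0)) = sqrt(-4729 + sqrt(2)*0) = sqrt(-4729 + 0) = sqrt(-4729) = I*sqrt(4729)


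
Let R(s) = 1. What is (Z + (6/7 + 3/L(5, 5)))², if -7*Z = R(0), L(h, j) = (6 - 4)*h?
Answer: 5041/4900 ≈ 1.0288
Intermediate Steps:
L(h, j) = 2*h
Z = -⅐ (Z = -⅐*1 = -⅐ ≈ -0.14286)
(Z + (6/7 + 3/L(5, 5)))² = (-⅐ + (6/7 + 3/((2*5))))² = (-⅐ + (6*(⅐) + 3/10))² = (-⅐ + (6/7 + 3*(⅒)))² = (-⅐ + (6/7 + 3/10))² = (-⅐ + 81/70)² = (71/70)² = 5041/4900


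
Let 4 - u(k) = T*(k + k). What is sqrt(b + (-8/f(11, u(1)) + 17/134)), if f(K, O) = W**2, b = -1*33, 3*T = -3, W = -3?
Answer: I*sqrt(5456078)/402 ≈ 5.8105*I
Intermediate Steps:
T = -1 (T = (1/3)*(-3) = -1)
u(k) = 4 + 2*k (u(k) = 4 - (-1)*(k + k) = 4 - (-1)*2*k = 4 - (-2)*k = 4 + 2*k)
b = -33
f(K, O) = 9 (f(K, O) = (-3)**2 = 9)
sqrt(b + (-8/f(11, u(1)) + 17/134)) = sqrt(-33 + (-8/9 + 17/134)) = sqrt(-33 - 919/1206) = sqrt(-40717/1206) = I*sqrt(5456078)/402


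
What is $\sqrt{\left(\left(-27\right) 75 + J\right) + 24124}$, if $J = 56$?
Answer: $\sqrt{22155} \approx 148.85$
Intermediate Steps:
$\sqrt{\left(\left(-27\right) 75 + J\right) + 24124} = \sqrt{\left(\left(-27\right) 75 + 56\right) + 24124} = \sqrt{\left(-2025 + 56\right) + 24124} = \sqrt{-1969 + 24124} = \sqrt{22155}$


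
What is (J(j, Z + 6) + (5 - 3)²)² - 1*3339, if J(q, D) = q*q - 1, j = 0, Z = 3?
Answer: -3330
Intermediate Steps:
J(q, D) = -1 + q² (J(q, D) = q² - 1 = -1 + q²)
(J(j, Z + 6) + (5 - 3)²)² - 1*3339 = ((-1 + 0²) + (5 - 3)²)² - 1*3339 = ((-1 + 0) + 2²)² - 3339 = (-1 + 4)² - 3339 = 3² - 3339 = 9 - 3339 = -3330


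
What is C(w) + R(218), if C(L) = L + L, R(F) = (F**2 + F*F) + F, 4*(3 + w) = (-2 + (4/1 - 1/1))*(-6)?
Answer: 95257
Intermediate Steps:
w = -9/2 (w = -3 + ((-2 + (4/1 - 1/1))*(-6))/4 = -3 + ((-2 + (4*1 - 1*1))*(-6))/4 = -3 + ((-2 + (4 - 1))*(-6))/4 = -3 + ((-2 + 3)*(-6))/4 = -3 + (1*(-6))/4 = -3 + (1/4)*(-6) = -3 - 3/2 = -9/2 ≈ -4.5000)
R(F) = F + 2*F**2 (R(F) = (F**2 + F**2) + F = 2*F**2 + F = F + 2*F**2)
C(L) = 2*L
C(w) + R(218) = 2*(-9/2) + 218*(1 + 2*218) = -9 + 218*(1 + 436) = -9 + 218*437 = -9 + 95266 = 95257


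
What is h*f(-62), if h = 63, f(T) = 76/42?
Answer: 114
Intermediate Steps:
f(T) = 38/21 (f(T) = 76*(1/42) = 38/21)
h*f(-62) = 63*(38/21) = 114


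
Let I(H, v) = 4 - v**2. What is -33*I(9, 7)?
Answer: 1485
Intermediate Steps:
-33*I(9, 7) = -33*(4 - 1*7**2) = -33*(4 - 1*49) = -33*(4 - 49) = -33*(-45) = 1485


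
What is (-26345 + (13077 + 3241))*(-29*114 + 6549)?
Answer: -32517561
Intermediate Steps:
(-26345 + (13077 + 3241))*(-29*114 + 6549) = (-26345 + 16318)*(-3306 + 6549) = -10027*3243 = -32517561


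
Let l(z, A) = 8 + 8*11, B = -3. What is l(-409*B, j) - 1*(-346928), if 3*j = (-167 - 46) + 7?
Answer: 347024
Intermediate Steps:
j = -206/3 (j = ((-167 - 46) + 7)/3 = (-213 + 7)/3 = (1/3)*(-206) = -206/3 ≈ -68.667)
l(z, A) = 96 (l(z, A) = 8 + 88 = 96)
l(-409*B, j) - 1*(-346928) = 96 - 1*(-346928) = 96 + 346928 = 347024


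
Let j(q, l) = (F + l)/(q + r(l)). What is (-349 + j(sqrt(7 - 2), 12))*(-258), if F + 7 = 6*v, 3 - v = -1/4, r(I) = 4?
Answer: 965178/11 + 6321*sqrt(5)/11 ≈ 89028.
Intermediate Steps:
v = 13/4 (v = 3 - (-1)/4 = 3 - 1*(-1/4) = 3 + 1/4 = 13/4 ≈ 3.2500)
F = 25/2 (F = -7 + 6*(13/4) = -7 + 39/2 = 25/2 ≈ 12.500)
j(q, l) = (25/2 + l)/(4 + q) (j(q, l) = (25/2 + l)/(q + 4) = (25/2 + l)/(4 + q))
(-349 + j(sqrt(7 - 2), 12))*(-258) = (-349 + (25/2 + 12)/(4 + sqrt(7 - 2)))*(-258) = (-349 + (49/2)/(4 + sqrt(5)))*(-258) = (-349 + 49/(2*(4 + sqrt(5))))*(-258) = 90042 - 6321/(4 + sqrt(5))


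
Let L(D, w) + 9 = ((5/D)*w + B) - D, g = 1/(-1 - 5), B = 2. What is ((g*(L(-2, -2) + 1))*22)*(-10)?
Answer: 110/3 ≈ 36.667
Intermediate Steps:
g = -1/6 (g = 1/(-6) = -1/6 ≈ -0.16667)
L(D, w) = -7 - D + 5*w/D (L(D, w) = -9 + (((5/D)*w + 2) - D) = -9 + ((5*w/D + 2) - D) = -9 + ((2 + 5*w/D) - D) = -9 + (2 - D + 5*w/D) = -7 - D + 5*w/D)
((g*(L(-2, -2) + 1))*22)*(-10) = (-((-7 - 1*(-2) + 5*(-2)/(-2)) + 1)/6*22)*(-10) = (-((-7 + 2 + 5*(-2)*(-1/2)) + 1)/6*22)*(-10) = (-((-7 + 2 + 5) + 1)/6*22)*(-10) = (-(0 + 1)/6*22)*(-10) = (-1/6*1*22)*(-10) = -1/6*22*(-10) = -11/3*(-10) = 110/3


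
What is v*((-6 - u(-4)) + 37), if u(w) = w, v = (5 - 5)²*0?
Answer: 0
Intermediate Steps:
v = 0 (v = 0²*0 = 0*0 = 0)
v*((-6 - u(-4)) + 37) = 0*((-6 - 1*(-4)) + 37) = 0*((-6 + 4) + 37) = 0*(-2 + 37) = 0*35 = 0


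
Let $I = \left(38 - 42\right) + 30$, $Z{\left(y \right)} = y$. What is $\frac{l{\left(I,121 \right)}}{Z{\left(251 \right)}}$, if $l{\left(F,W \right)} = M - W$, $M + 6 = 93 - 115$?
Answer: $- \frac{149}{251} \approx -0.59363$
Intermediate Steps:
$M = -28$ ($M = -6 + \left(93 - 115\right) = -6 - 22 = -28$)
$I = 26$ ($I = -4 + 30 = 26$)
$l{\left(F,W \right)} = -28 - W$
$\frac{l{\left(I,121 \right)}}{Z{\left(251 \right)}} = \frac{-28 - 121}{251} = \left(-28 - 121\right) \frac{1}{251} = \left(-149\right) \frac{1}{251} = - \frac{149}{251}$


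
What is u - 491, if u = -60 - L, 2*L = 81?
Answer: -1183/2 ≈ -591.50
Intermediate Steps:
L = 81/2 (L = (½)*81 = 81/2 ≈ 40.500)
u = -201/2 (u = -60 - 1*81/2 = -60 - 81/2 = -201/2 ≈ -100.50)
u - 491 = -201/2 - 491 = -1183/2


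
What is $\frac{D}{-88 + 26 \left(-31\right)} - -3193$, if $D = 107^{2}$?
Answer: $\frac{2843093}{894} \approx 3180.2$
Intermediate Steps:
$D = 11449$
$\frac{D}{-88 + 26 \left(-31\right)} - -3193 = \frac{11449}{-88 + 26 \left(-31\right)} - -3193 = \frac{11449}{-88 - 806} + 3193 = \frac{11449}{-894} + 3193 = 11449 \left(- \frac{1}{894}\right) + 3193 = - \frac{11449}{894} + 3193 = \frac{2843093}{894}$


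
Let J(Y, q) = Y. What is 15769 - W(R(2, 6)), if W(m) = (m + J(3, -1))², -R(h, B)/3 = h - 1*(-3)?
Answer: 15625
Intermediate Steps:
R(h, B) = -9 - 3*h (R(h, B) = -3*(h - 1*(-3)) = -3*(h + 3) = -3*(3 + h) = -9 - 3*h)
W(m) = (3 + m)² (W(m) = (m + 3)² = (3 + m)²)
15769 - W(R(2, 6)) = 15769 - (3 + (-9 - 3*2))² = 15769 - (3 + (-9 - 6))² = 15769 - (3 - 15)² = 15769 - 1*(-12)² = 15769 - 1*144 = 15769 - 144 = 15625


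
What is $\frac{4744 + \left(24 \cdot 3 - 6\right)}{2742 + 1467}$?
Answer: $\frac{4810}{4209} \approx 1.1428$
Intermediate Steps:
$\frac{4744 + \left(24 \cdot 3 - 6\right)}{2742 + 1467} = \frac{4744 + \left(72 - 6\right)}{4209} = \left(4744 + 66\right) \frac{1}{4209} = 4810 \cdot \frac{1}{4209} = \frac{4810}{4209}$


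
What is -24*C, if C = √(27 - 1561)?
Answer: -24*I*√1534 ≈ -939.99*I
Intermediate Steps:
C = I*√1534 (C = √(-1534) = I*√1534 ≈ 39.166*I)
-24*C = -24*I*√1534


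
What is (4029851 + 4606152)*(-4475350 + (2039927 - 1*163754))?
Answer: -22446500369531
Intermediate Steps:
(4029851 + 4606152)*(-4475350 + (2039927 - 1*163754)) = 8636003*(-4475350 + (2039927 - 163754)) = 8636003*(-4475350 + 1876173) = 8636003*(-2599177) = -22446500369531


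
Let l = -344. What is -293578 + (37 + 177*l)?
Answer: -354429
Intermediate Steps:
-293578 + (37 + 177*l) = -293578 + (37 + 177*(-344)) = -293578 + (37 - 60888) = -293578 - 60851 = -354429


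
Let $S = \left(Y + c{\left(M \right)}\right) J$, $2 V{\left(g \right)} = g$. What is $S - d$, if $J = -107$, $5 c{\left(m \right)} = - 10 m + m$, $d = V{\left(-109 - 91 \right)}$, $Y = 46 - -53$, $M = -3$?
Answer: $- \frac{55354}{5} \approx -11071.0$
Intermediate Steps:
$V{\left(g \right)} = \frac{g}{2}$
$Y = 99$ ($Y = 46 + 53 = 99$)
$d = -100$ ($d = \frac{-109 - 91}{2} = \frac{1}{2} \left(-200\right) = -100$)
$c{\left(m \right)} = - \frac{9 m}{5}$ ($c{\left(m \right)} = \frac{- 10 m + m}{5} = \frac{\left(-9\right) m}{5} = - \frac{9 m}{5}$)
$S = - \frac{55854}{5}$ ($S = \left(99 - - \frac{27}{5}\right) \left(-107\right) = \left(99 + \frac{27}{5}\right) \left(-107\right) = \frac{522}{5} \left(-107\right) = - \frac{55854}{5} \approx -11171.0$)
$S - d = - \frac{55854}{5} - -100 = - \frac{55854}{5} + 100 = - \frac{55354}{5}$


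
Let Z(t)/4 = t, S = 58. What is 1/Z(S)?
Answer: 1/232 ≈ 0.0043103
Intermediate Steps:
Z(t) = 4*t
1/Z(S) = 1/(4*58) = 1/232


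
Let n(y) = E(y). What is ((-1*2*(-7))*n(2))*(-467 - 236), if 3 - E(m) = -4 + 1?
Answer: -59052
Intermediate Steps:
E(m) = 6 (E(m) = 3 - (-4 + 1) = 3 - 1*(-3) = 3 + 3 = 6)
n(y) = 6
((-1*2*(-7))*n(2))*(-467 - 236) = ((-1*2*(-7))*6)*(-467 - 236) = (-2*(-7)*6)*(-703) = (14*6)*(-703) = 84*(-703) = -59052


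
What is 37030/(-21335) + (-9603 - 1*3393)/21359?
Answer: -213638686/91138853 ≈ -2.3441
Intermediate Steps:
37030/(-21335) + (-9603 - 1*3393)/21359 = 37030*(-1/21335) + (-9603 - 3393)*(1/21359) = -7406/4267 - 12996*1/21359 = -7406/4267 - 12996/21359 = -213638686/91138853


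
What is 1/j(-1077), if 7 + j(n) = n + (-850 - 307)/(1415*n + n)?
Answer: -1525032/1653133531 ≈ -0.00092251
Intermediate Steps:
j(n) = -7 + n - 1157/(1416*n) (j(n) = -7 + (n + (-850 - 307)/(1415*n + n)) = -7 + (n - 1157*1/(1416*n)) = -7 + (n - 1157/(1416*n)) = -7 + n - 1157/(1416*n))
1/j(-1077) = 1/(-7 - 1077 - 1157/1416/(-1077)) = 1/(-7 - 1077 - 1157/1416*(-1/1077)) = 1/(-7 - 1077 + 1157/1525032) = 1/(-1653133531/1525032) = -1525032/1653133531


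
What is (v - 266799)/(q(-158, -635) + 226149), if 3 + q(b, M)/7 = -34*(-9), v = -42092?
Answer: -308891/228270 ≈ -1.3532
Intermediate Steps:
q(b, M) = 2121 (q(b, M) = -21 + 7*(-34*(-9)) = -21 + 7*306 = -21 + 2142 = 2121)
(v - 266799)/(q(-158, -635) + 226149) = (-42092 - 266799)/(2121 + 226149) = -308891/228270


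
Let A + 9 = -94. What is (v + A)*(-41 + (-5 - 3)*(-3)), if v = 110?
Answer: -119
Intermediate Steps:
A = -103 (A = -9 - 94 = -103)
(v + A)*(-41 + (-5 - 3)*(-3)) = (110 - 103)*(-41 + (-5 - 3)*(-3)) = 7*(-41 - 8*(-3)) = 7*(-41 + 24) = 7*(-17) = -119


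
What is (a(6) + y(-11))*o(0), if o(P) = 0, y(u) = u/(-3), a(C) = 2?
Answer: 0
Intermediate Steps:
y(u) = -u/3 (y(u) = u*(-⅓) = -u/3)
(a(6) + y(-11))*o(0) = (2 - ⅓*(-11))*0 = (2 + 11/3)*0 = (17/3)*0 = 0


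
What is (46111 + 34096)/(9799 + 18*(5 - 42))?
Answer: 80207/9133 ≈ 8.7821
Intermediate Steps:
(46111 + 34096)/(9799 + 18*(5 - 42)) = 80207/(9799 + 18*(-37)) = 80207/(9799 - 666) = 80207/9133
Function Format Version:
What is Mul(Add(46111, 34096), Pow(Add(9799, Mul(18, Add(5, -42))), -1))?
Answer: Rational(80207, 9133) ≈ 8.7821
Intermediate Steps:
Mul(Add(46111, 34096), Pow(Add(9799, Mul(18, Add(5, -42))), -1)) = Mul(80207, Pow(Add(9799, Mul(18, -37)), -1)) = Mul(80207, Pow(Add(9799, -666), -1)) = Mul(80207, Pow(9133, -1)) = Mul(80207, Rational(1, 9133)) = Rational(80207, 9133)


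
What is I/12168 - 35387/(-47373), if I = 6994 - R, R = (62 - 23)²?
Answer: 17688755/14780376 ≈ 1.1968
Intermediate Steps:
R = 1521 (R = 39² = 1521)
I = 5473 (I = 6994 - 1*1521 = 6994 - 1521 = 5473)
I/12168 - 35387/(-47373) = 5473/12168 - 35387/(-47373) = 5473*(1/12168) - 35387*(-1/47373) = 421/936 + 35387/47373 = 17688755/14780376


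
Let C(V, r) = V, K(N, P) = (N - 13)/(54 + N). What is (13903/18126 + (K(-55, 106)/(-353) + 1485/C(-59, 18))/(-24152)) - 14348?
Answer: -65406350297308469/4558813199352 ≈ -14347.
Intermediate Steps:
K(N, P) = (-13 + N)/(54 + N)
(13903/18126 + (K(-55, 106)/(-353) + 1485/C(-59, 18))/(-24152)) - 14348 = (13903/18126 + (((-13 - 55)/(54 - 55))/(-353) + 1485/(-59))/(-24152)) - 14348 = (13903*(1/18126) + ((-68/(-1))*(-1/353) + 1485*(-1/59))*(-1/24152)) - 14348 = (13903/18126 + (-1*(-68)*(-1/353) - 1485/59)*(-1/24152)) - 14348 = (13903/18126 + (68*(-1/353) - 1485/59)*(-1/24152)) - 14348 = (13903/18126 + (-68/353 - 1485/59)*(-1/24152)) - 14348 = (13903/18126 - 528217/20827*(-1/24152)) - 14348 = (13903/18126 + 528217/503013704) - 14348 = 3501486994027/4558813199352 - 14348 = -65406350297308469/4558813199352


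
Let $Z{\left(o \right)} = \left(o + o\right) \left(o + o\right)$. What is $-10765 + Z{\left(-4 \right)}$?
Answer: $-10701$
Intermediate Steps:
$Z{\left(o \right)} = 4 o^{2}$ ($Z{\left(o \right)} = 2 o 2 o = 4 o^{2}$)
$-10765 + Z{\left(-4 \right)} = -10765 + 4 \left(-4\right)^{2} = -10765 + 4 \cdot 16 = -10765 + 64 = -10701$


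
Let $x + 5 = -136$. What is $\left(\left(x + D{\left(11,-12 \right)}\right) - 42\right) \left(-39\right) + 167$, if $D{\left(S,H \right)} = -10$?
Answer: $7694$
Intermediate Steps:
$x = -141$ ($x = -5 - 136 = -141$)
$\left(\left(x + D{\left(11,-12 \right)}\right) - 42\right) \left(-39\right) + 167 = \left(\left(-141 - 10\right) - 42\right) \left(-39\right) + 167 = \left(-151 - 42\right) \left(-39\right) + 167 = \left(-193\right) \left(-39\right) + 167 = 7527 + 167 = 7694$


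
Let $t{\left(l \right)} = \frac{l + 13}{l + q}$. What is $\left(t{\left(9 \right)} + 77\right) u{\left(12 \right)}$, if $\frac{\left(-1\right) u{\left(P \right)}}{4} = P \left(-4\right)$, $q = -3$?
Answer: $15488$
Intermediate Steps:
$u{\left(P \right)} = 16 P$ ($u{\left(P \right)} = - 4 P \left(-4\right) = - 4 \left(- 4 P\right) = 16 P$)
$t{\left(l \right)} = \frac{13 + l}{-3 + l}$ ($t{\left(l \right)} = \frac{l + 13}{l - 3} = \frac{13 + l}{-3 + l}$)
$\left(t{\left(9 \right)} + 77\right) u{\left(12 \right)} = \left(\frac{13 + 9}{-3 + 9} + 77\right) 16 \cdot 12 = \left(\frac{1}{6} \cdot 22 + 77\right) 192 = \left(\frac{11}{3} + 77\right) 192 = \frac{242}{3} \cdot 192 = 15488$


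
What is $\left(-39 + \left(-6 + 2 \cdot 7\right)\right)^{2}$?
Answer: $961$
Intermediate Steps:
$\left(-39 + \left(-6 + 2 \cdot 7\right)\right)^{2} = \left(-39 + \left(-6 + 14\right)\right)^{2} = \left(-39 + 8\right)^{2} = \left(-31\right)^{2} = 961$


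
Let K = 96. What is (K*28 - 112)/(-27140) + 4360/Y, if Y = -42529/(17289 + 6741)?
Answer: -30908576812/12546055 ≈ -2463.6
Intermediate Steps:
Y = -42529/24030 ≈ -1.7698
(K*28 - 112)/(-27140) + 4360/Y = (96*28 - 112)/(-27140) + 4360/(-42529/24030) = (2688 - 112)*(-1/27140) + 4360*(-24030/42529) = 2576*(-1/27140) - 104770800/42529 = -28/295 - 104770800/42529 = -30908576812/12546055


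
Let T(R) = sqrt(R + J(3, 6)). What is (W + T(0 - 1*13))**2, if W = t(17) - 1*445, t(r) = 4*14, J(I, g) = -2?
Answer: (389 - I*sqrt(15))**2 ≈ 1.5131e+5 - 3013.0*I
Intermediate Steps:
t(r) = 56
T(R) = sqrt(-2 + R) (T(R) = sqrt(R - 2) = sqrt(-2 + R))
W = -389 (W = 56 - 1*445 = 56 - 445 = -389)
(W + T(0 - 1*13))**2 = (-389 + sqrt(-2 + (0 - 1*13)))**2 = (-389 + sqrt(-2 + (0 - 13)))**2 = (-389 + sqrt(-2 - 13))**2 = (-389 + sqrt(-15))**2 = (-389 + I*sqrt(15))**2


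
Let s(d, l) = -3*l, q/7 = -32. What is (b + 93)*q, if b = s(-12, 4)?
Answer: -18144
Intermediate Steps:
q = -224 (q = 7*(-32) = -224)
b = -12 (b = -3*4 = -12)
(b + 93)*q = (-12 + 93)*(-224) = 81*(-224) = -18144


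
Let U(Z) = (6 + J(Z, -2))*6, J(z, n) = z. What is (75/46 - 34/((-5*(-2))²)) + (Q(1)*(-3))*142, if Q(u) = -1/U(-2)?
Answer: 43793/2300 ≈ 19.040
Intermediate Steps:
U(Z) = 36 + 6*Z (U(Z) = (6 + Z)*6 = 36 + 6*Z)
Q(u) = -1/24 (Q(u) = -1/(36 + 6*(-2)) = -1/(36 - 12) = -1/24)
(75/46 - 34/((-5*(-2))²)) + (Q(1)*(-3))*142 = (75/46 - 34/((-5*(-2))²)) - 1/24*(-3)*142 = (75*(1/46) - 34/(10²)) + (⅛)*142 = (75/46 - 34/100) + 71/4 = (75/46 - 34*1/100) + 71/4 = (75/46 - 17/50) + 71/4 = 742/575 + 71/4 = 43793/2300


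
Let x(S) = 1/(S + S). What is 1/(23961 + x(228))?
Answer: 456/10926217 ≈ 4.1734e-5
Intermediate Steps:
x(S) = 1/(2*S)
1/(23961 + x(228)) = 1/(23961 + (½)/228) = 1/(23961 + (½)*(1/228)) = 1/(23961 + 1/456) = 1/(10926217/456) = 456/10926217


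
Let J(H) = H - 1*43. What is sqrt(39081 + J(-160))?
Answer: sqrt(38878) ≈ 197.18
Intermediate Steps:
J(H) = -43 + H (J(H) = H - 43 = -43 + H)
sqrt(39081 + J(-160)) = sqrt(39081 + (-43 - 160)) = sqrt(39081 - 203) = sqrt(38878)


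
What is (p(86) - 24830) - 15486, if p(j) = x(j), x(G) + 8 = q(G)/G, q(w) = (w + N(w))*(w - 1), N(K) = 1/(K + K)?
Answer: -595215203/14792 ≈ -40239.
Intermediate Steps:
N(K) = 1/(2*K)
q(w) = (-1 + w)*(w + 1/(2*w)) (q(w) = (w + 1/(2*w))*(w - 1) = (w + 1/(2*w))*(-1 + w) = (-1 + w)*(w + 1/(2*w)))
x(G) = -8 + (1/2 + G**2 - G - 1/(2*G))/G
p(j) = -9 + j + 1/(2*j) - 1/(2*j**2)
(p(86) - 24830) - 15486 = ((-9 + 86 + (1/2)/86 - 1/2/86**2) - 24830) - 15486 = ((-9 + 86 + (1/2)*(1/86) - 1/2*1/7396) - 24830) - 15486 = ((-9 + 86 + 1/172 - 1/14792) - 24830) - 15486 = (1139069/14792 - 24830) - 15486 = -366146291/14792 - 15486 = -595215203/14792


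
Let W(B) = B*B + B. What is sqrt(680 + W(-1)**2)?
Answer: 2*sqrt(170) ≈ 26.077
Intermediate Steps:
W(B) = B + B**2 (W(B) = B**2 + B = B + B**2)
sqrt(680 + W(-1)**2) = sqrt(680 + (-(1 - 1))**2) = sqrt(680 + (-1*0)**2) = sqrt(680 + 0**2) = sqrt(680 + 0) = sqrt(680) = 2*sqrt(170)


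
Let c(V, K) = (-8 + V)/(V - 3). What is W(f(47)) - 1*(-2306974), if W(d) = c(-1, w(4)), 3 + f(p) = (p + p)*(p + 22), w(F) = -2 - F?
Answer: 9227905/4 ≈ 2.3070e+6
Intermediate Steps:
f(p) = -3 + 2*p*(22 + p) (f(p) = -3 + (p + p)*(p + 22) = -3 + (2*p)*(22 + p) = -3 + 2*p*(22 + p))
c(V, K) = (-8 + V)/(-3 + V)
W(d) = 9/4 (W(d) = (-8 - 1)/(-3 - 1) = -9/(-4) = -¼*(-9) = 9/4)
W(f(47)) - 1*(-2306974) = 9/4 - 1*(-2306974) = 9/4 + 2306974 = 9227905/4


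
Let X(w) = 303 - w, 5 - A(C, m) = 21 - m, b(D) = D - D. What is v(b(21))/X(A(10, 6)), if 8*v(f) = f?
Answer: 0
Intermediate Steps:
b(D) = 0
v(f) = f/8
A(C, m) = -16 + m (A(C, m) = 5 - (21 - m) = 5 + (-21 + m) = -16 + m)
v(b(21))/X(A(10, 6)) = ((1/8)*0)/(303 - (-16 + 6)) = 0/(303 - 1*(-10)) = 0/(303 + 10) = 0/313 = 0*(1/313) = 0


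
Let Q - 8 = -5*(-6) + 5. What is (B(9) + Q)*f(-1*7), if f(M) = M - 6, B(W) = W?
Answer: -676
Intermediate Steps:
f(M) = -6 + M
Q = 43 (Q = 8 + (-5*(-6) + 5) = 8 + (30 + 5) = 8 + 35 = 43)
(B(9) + Q)*f(-1*7) = (9 + 43)*(-6 - 1*7) = 52*(-6 - 7) = 52*(-13) = -676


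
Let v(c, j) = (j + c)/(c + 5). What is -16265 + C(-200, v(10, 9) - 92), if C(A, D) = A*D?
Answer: 5645/3 ≈ 1881.7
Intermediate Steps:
v(c, j) = (c + j)/(5 + c)
-16265 + C(-200, v(10, 9) - 92) = -16265 - 200*((10 + 9)/(5 + 10) - 92) = -16265 - 200*(19/15 - 92) = -16265 - 200*(-1361/15) = -16265 + 54440/3 = 5645/3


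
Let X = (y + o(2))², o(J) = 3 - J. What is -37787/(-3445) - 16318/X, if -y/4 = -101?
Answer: 1228359433/113013225 ≈ 10.869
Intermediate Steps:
y = 404 (y = -4*(-101) = 404)
X = 164025 (X = (404 + (3 - 1*2))² = (404 + (3 - 2))² = (404 + 1)² = 405² = 164025)
-37787/(-3445) - 16318/X = -37787/(-3445) - 16318/164025 = -37787*(-1/3445) - 16318*1/164025 = 37787/3445 - 16318/164025 = 1228359433/113013225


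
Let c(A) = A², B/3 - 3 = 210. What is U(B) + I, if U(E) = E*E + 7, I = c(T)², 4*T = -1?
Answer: 104531969/256 ≈ 4.0833e+5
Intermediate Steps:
T = -¼ (T = (¼)*(-1) = -¼ ≈ -0.25000)
B = 639 (B = 9 + 3*210 = 9 + 630 = 639)
I = 1/256 (I = ((-¼)²)² = (1/16)² = 1/256 ≈ 0.0039063)
U(E) = 7 + E² (U(E) = E² + 7 = 7 + E²)
U(B) + I = (7 + 639²) + 1/256 = (7 + 408321) + 1/256 = 408328 + 1/256 = 104531969/256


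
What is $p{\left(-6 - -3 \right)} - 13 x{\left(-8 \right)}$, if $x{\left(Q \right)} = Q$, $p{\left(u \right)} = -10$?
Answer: $94$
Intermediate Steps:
$p{\left(-6 - -3 \right)} - 13 x{\left(-8 \right)} = -10 - -104 = -10 + 104 = 94$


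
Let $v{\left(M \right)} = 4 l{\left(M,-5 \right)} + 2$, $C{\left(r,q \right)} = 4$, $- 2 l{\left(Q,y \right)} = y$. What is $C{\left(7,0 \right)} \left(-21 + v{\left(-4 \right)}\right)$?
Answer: $-36$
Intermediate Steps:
$l{\left(Q,y \right)} = - \frac{y}{2}$
$v{\left(M \right)} = 12$ ($v{\left(M \right)} = 4 \left(\left(- \frac{1}{2}\right) \left(-5\right)\right) + 2 = 4 \cdot \frac{5}{2} + 2 = 10 + 2 = 12$)
$C{\left(7,0 \right)} \left(-21 + v{\left(-4 \right)}\right) = 4 \left(-21 + 12\right) = 4 \left(-9\right) = -36$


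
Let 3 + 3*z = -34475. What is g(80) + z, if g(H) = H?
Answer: -34238/3 ≈ -11413.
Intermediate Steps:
z = -34478/3 (z = -1 + (⅓)*(-34475) = -1 - 34475/3 = -34478/3 ≈ -11493.)
g(80) + z = 80 - 34478/3 = -34238/3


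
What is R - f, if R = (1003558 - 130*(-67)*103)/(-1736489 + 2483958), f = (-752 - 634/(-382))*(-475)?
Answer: -50883308842717/142766579 ≈ -3.5641e+5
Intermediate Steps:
f = 68074625/191 (f = (-752 - 634*(-1/382))*(-475) = (-752 + 317/191)*(-475) = -143315/191*(-475) = 68074625/191 ≈ 3.5641e+5)
R = 1900688/747469 (R = (1003558 + 8710*103)/747469 = (1003558 + 897130)*(1/747469) = 1900688*(1/747469) = 1900688/747469 ≈ 2.5428)
R - f = 1900688/747469 - 1*68074625/191 = 1900688/747469 - 68074625/191 = -50883308842717/142766579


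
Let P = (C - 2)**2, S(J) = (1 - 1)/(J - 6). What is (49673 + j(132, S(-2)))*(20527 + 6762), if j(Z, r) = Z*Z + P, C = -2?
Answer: 1831446657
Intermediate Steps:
S(J) = 0 (S(J) = 0/(-6 + J) = 0)
P = 16 (P = (-2 - 2)**2 = (-4)**2 = 16)
j(Z, r) = 16 + Z**2 (j(Z, r) = Z*Z + 16 = Z**2 + 16 = 16 + Z**2)
(49673 + j(132, S(-2)))*(20527 + 6762) = (49673 + (16 + 132**2))*(20527 + 6762) = (49673 + (16 + 17424))*27289 = (49673 + 17440)*27289 = 67113*27289 = 1831446657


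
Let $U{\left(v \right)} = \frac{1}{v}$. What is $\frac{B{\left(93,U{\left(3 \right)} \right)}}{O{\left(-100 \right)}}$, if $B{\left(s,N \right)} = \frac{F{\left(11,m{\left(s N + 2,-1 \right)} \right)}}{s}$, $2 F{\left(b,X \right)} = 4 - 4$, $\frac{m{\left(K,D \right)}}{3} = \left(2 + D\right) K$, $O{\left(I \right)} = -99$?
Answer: $0$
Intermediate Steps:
$m{\left(K,D \right)} = 3 K \left(2 + D\right)$ ($m{\left(K,D \right)} = 3 \left(2 + D\right) K = 3 K \left(2 + D\right)$)
$F{\left(b,X \right)} = 0$ ($F{\left(b,X \right)} = \frac{4 - 4}{2} = \frac{1}{2} \cdot 0 = 0$)
$B{\left(s,N \right)} = 0$ ($B{\left(s,N \right)} = \frac{0}{s} = 0$)
$\frac{B{\left(93,U{\left(3 \right)} \right)}}{O{\left(-100 \right)}} = \frac{0}{-99} = 0 \left(- \frac{1}{99}\right) = 0$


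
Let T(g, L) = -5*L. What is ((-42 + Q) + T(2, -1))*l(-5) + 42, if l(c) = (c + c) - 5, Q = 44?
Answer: -63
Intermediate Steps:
l(c) = -5 + 2*c (l(c) = 2*c - 5 = -5 + 2*c)
((-42 + Q) + T(2, -1))*l(-5) + 42 = ((-42 + 44) - 5*(-1))*(-5 + 2*(-5)) + 42 = (2 + 5)*(-5 - 10) + 42 = 7*(-15) + 42 = -105 + 42 = -63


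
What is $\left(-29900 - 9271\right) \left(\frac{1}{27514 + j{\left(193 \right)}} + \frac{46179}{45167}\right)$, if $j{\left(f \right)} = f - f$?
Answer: $- \frac{49771227770583}{1242724838} \approx -40050.0$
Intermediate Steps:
$j{\left(f \right)} = 0$
$\left(-29900 - 9271\right) \left(\frac{1}{27514 + j{\left(193 \right)}} + \frac{46179}{45167}\right) = \left(-29900 - 9271\right) \left(\frac{1}{27514 + 0} + \frac{46179}{45167}\right) = - 39171 \left(\frac{1}{27514} + 46179 \cdot \frac{1}{45167}\right) = - 39171 \left(\frac{1}{27514} + \frac{46179}{45167}\right) = \left(-39171\right) \frac{1270614173}{1242724838} = - \frac{49771227770583}{1242724838}$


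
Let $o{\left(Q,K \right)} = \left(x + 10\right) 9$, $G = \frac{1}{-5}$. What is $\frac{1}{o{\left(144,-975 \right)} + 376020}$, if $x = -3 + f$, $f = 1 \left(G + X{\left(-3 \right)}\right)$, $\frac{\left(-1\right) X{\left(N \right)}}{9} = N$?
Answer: $\frac{5}{1881621} \approx 2.6573 \cdot 10^{-6}$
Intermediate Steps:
$G = - \frac{1}{5} \approx -0.2$
$X{\left(N \right)} = - 9 N$
$f = \frac{134}{5}$ ($f = 1 \left(- \frac{1}{5} - -27\right) = 1 \left(- \frac{1}{5} + 27\right) = 1 \cdot \frac{134}{5} = \frac{134}{5} \approx 26.8$)
$x = \frac{119}{5}$ ($x = -3 + \frac{134}{5} = \frac{119}{5} \approx 23.8$)
$o{\left(Q,K \right)} = \frac{1521}{5}$ ($o{\left(Q,K \right)} = \left(\frac{119}{5} + 10\right) 9 = \frac{169}{5} \cdot 9 = \frac{1521}{5}$)
$\frac{1}{o{\left(144,-975 \right)} + 376020} = \frac{1}{\frac{1521}{5} + 376020} = \frac{1}{\frac{1881621}{5}} = \frac{5}{1881621}$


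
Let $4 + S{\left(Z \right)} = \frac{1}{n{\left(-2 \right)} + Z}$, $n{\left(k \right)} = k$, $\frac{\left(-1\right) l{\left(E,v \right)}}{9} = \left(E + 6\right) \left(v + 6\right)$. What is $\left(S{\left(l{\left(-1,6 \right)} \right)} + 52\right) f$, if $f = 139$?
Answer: $\frac{3616085}{542} \approx 6671.7$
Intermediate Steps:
$l{\left(E,v \right)} = - 9 \left(6 + E\right) \left(6 + v\right)$ ($l{\left(E,v \right)} = - 9 \left(E + 6\right) \left(v + 6\right) = - 9 \left(6 + E\right) \left(6 + v\right)$)
$S{\left(Z \right)} = -4 + \frac{1}{-2 + Z}$
$\left(S{\left(l{\left(-1,6 \right)} \right)} + 52\right) f = \left(\frac{9 - 4 \left(-324 - -54 - 324 - \left(-9\right) 6\right)}{-2 - \left(594 - 54\right)} + 52\right) 139 = \left(\frac{9 - 4 \left(-324 + 54 - 324 + 54\right)}{-2 + \left(-324 + 54 - 324 + 54\right)} + 52\right) 139 = \left(\frac{9 - -2160}{-2 - 540} + 52\right) 139 = \left(\frac{9 + 2160}{-542} + 52\right) 139 = \left(\left(- \frac{1}{542}\right) 2169 + 52\right) 139 = \left(- \frac{2169}{542} + 52\right) 139 = \frac{26015}{542} \cdot 139 = \frac{3616085}{542}$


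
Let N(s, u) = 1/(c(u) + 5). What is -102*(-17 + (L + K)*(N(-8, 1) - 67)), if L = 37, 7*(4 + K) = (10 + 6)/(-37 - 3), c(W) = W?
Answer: 7920691/35 ≈ 2.2631e+5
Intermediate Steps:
N(s, u) = 1/(5 + u) (N(s, u) = 1/(u + 5) = 1/(5 + u))
K = -142/35 (K = -4 + ((10 + 6)/(-37 - 3))/7 = -4 + (16/(-40))/7 = -4 + (16*(-1/40))/7 = -4 + (⅐)*(-⅖) = -4 - 2/35 = -142/35 ≈ -4.0571)
-102*(-17 + (L + K)*(N(-8, 1) - 67)) = -102*(-17 + (37 - 142/35)*(1/(5 + 1) - 67)) = -102*(-17 + 1153*(1/6 - 67)/35) = -102*(-17 + 1153*(⅙ - 67)/35) = -102*(-17 + (1153/35)*(-401/6)) = -102*(-17 - 462353/210) = -102*(-465923/210) = 7920691/35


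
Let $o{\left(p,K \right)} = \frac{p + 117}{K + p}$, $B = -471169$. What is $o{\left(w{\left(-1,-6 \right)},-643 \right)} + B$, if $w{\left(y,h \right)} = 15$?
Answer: $- \frac{73973566}{157} \approx -4.7117 \cdot 10^{5}$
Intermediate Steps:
$o{\left(p,K \right)} = \frac{117 + p}{K + p}$
$o{\left(w{\left(-1,-6 \right)},-643 \right)} + B = \frac{117 + 15}{-643 + 15} - 471169 = \frac{1}{-628} \cdot 132 - 471169 = \left(- \frac{1}{628}\right) 132 - 471169 = - \frac{33}{157} - 471169 = - \frac{73973566}{157}$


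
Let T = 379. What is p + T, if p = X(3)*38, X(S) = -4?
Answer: 227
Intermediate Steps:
p = -152 (p = -4*38 = -152)
p + T = -152 + 379 = 227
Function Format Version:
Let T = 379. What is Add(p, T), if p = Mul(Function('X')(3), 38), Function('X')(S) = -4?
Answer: 227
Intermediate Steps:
p = -152 (p = Mul(-4, 38) = -152)
Add(p, T) = Add(-152, 379) = 227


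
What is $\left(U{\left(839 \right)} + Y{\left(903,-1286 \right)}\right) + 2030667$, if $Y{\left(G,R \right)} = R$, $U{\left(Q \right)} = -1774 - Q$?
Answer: $2026768$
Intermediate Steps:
$\left(U{\left(839 \right)} + Y{\left(903,-1286 \right)}\right) + 2030667 = \left(\left(-1774 - 839\right) - 1286\right) + 2030667 = \left(-2613 - 1286\right) + 2030667 = -3899 + 2030667 = 2026768$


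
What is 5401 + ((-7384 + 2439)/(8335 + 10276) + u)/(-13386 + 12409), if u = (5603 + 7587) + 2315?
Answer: 97917538137/18182947 ≈ 5385.1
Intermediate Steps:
u = 15505 (u = 13190 + 2315 = 15505)
5401 + ((-7384 + 2439)/(8335 + 10276) + u)/(-13386 + 12409) = 5401 + ((-7384 + 2439)/(8335 + 10276) + 15505)/(-13386 + 12409) = 5401 + (-4945/18611 + 15505)/(-977) = 5401 + (-4945*1/18611 + 15505)*(-1/977) = 5401 + (-4945/18611 + 15505)*(-1/977) = 5401 + (288558610/18611)*(-1/977) = 5401 - 288558610/18182947 = 97917538137/18182947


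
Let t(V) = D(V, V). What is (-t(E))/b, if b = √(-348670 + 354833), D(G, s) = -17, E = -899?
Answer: 17*√6163/6163 ≈ 0.21655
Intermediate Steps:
t(V) = -17
b = √6163 ≈ 78.505
(-t(E))/b = (-1*(-17))/(√6163) = 17*(√6163/6163) = 17*√6163/6163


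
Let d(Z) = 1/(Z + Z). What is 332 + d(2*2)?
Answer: 2657/8 ≈ 332.13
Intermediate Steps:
d(Z) = 1/(2*Z)
332 + d(2*2) = 332 + 1/(2*((2*2))) = 332 + (½)/4 = 332 + (½)*(¼) = 332 + ⅛ = 2657/8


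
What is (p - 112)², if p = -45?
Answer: 24649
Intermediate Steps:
(p - 112)² = (-45 - 112)² = (-157)² = 24649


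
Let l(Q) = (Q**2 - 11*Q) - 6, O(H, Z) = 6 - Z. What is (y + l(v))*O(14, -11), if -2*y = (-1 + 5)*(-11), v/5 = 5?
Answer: 6222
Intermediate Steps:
v = 25 (v = 5*5 = 25)
y = 22 (y = -(-1 + 5)*(-11)/2 = -2*(-11) = -1/2*(-44) = 22)
l(Q) = -6 + Q**2 - 11*Q
(y + l(v))*O(14, -11) = (22 + (-6 + 25**2 - 11*25))*(6 - 1*(-11)) = (22 + (-6 + 625 - 275))*(6 + 11) = (22 + 344)*17 = 366*17 = 6222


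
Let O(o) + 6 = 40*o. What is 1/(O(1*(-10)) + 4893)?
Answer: 1/4487 ≈ 0.00022287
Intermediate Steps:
O(o) = -6 + 40*o
1/(O(1*(-10)) + 4893) = 1/((-6 + 40*(1*(-10))) + 4893) = 1/((-6 + 40*(-10)) + 4893) = 1/((-6 - 400) + 4893) = 1/(-406 + 4893) = 1/4487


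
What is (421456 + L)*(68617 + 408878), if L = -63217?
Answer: 171057331305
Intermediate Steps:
(421456 + L)*(68617 + 408878) = (421456 - 63217)*(68617 + 408878) = 358239*477495 = 171057331305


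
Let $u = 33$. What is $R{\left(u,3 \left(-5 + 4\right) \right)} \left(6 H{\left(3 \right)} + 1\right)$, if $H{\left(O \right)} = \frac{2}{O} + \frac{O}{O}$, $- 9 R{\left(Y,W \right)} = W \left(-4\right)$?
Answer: $- \frac{44}{3} \approx -14.667$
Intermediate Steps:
$R{\left(Y,W \right)} = \frac{4 W}{9}$ ($R{\left(Y,W \right)} = - \frac{W \left(-4\right)}{9} = - \frac{\left(-4\right) W}{9} = \frac{4 W}{9}$)
$H{\left(O \right)} = 1 + \frac{2}{O}$ ($H{\left(O \right)} = \frac{2}{O} + 1 = 1 + \frac{2}{O}$)
$R{\left(u,3 \left(-5 + 4\right) \right)} \left(6 H{\left(3 \right)} + 1\right) = \frac{4 \cdot 3 \left(-5 + 4\right)}{9} \left(6 \frac{2 + 3}{3} + 1\right) = \frac{4 \cdot 3 \left(-1\right)}{9} \left(6 \cdot \frac{1}{3} \cdot 5 + 1\right) = \frac{4}{9} \left(-3\right) \left(6 \cdot \frac{5}{3} + 1\right) = - \frac{4 \left(10 + 1\right)}{3} = \left(- \frac{4}{3}\right) 11 = - \frac{44}{3}$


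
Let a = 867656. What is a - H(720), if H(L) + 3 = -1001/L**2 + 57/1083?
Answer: 8546093587019/9849600 ≈ 8.6766e+5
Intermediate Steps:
H(L) = -56/19 - 1001/L**2 (H(L) = -3 + (-1001/L**2 + 57/1083) = -3 + (-1001/L**2 + 57*(1/1083)) = -3 + (-1001/L**2 + 1/19) = -3 + (1/19 - 1001/L**2) = -56/19 - 1001/L**2)
a - H(720) = 867656 - (-56/19 - 1001/720**2) = 867656 - (-56/19 - 1001*1/518400) = 867656 - (-56/19 - 1001/518400) = 867656 - 1*(-29049419/9849600) = 867656 + 29049419/9849600 = 8546093587019/9849600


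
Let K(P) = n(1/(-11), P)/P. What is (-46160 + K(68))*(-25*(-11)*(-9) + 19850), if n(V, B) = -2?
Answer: -27269037375/34 ≈ -8.0203e+8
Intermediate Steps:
K(P) = -2/P
(-46160 + K(68))*(-25*(-11)*(-9) + 19850) = (-46160 - 2/68)*(-25*(-11)*(-9) + 19850) = (-46160 - 2*1/68)*(275*(-9) + 19850) = (-46160 - 1/34)*(-2475 + 19850) = -1569441/34*17375 = -27269037375/34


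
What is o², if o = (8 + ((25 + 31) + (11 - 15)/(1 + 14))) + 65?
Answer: 3728761/225 ≈ 16572.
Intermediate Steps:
o = 1931/15 (o = (8 + (56 - 4/15)) + 65 = (8 + 836/15) + 65 = 956/15 + 65 = 1931/15 ≈ 128.73)
o² = (1931/15)² = 3728761/225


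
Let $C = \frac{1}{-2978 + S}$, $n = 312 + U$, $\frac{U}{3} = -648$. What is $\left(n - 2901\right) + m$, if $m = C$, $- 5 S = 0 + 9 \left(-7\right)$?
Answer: $- \frac{67210796}{14827} \approx -4533.0$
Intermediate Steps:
$U = -1944$ ($U = 3 \left(-648\right) = -1944$)
$S = \frac{63}{5}$ ($S = - \frac{0 + 9 \left(-7\right)}{5} = - \frac{0 - 63}{5} = \left(- \frac{1}{5}\right) \left(-63\right) = \frac{63}{5} \approx 12.6$)
$n = -1632$ ($n = 312 - 1944 = -1632$)
$C = - \frac{5}{14827}$ ($C = \frac{1}{-2978 + \frac{63}{5}} = \frac{1}{- \frac{14827}{5}} = - \frac{5}{14827} \approx -0.00033722$)
$m = - \frac{5}{14827} \approx -0.00033722$
$\left(n - 2901\right) + m = \left(-1632 - 2901\right) - \frac{5}{14827} = -4533 - \frac{5}{14827} = - \frac{67210796}{14827}$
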